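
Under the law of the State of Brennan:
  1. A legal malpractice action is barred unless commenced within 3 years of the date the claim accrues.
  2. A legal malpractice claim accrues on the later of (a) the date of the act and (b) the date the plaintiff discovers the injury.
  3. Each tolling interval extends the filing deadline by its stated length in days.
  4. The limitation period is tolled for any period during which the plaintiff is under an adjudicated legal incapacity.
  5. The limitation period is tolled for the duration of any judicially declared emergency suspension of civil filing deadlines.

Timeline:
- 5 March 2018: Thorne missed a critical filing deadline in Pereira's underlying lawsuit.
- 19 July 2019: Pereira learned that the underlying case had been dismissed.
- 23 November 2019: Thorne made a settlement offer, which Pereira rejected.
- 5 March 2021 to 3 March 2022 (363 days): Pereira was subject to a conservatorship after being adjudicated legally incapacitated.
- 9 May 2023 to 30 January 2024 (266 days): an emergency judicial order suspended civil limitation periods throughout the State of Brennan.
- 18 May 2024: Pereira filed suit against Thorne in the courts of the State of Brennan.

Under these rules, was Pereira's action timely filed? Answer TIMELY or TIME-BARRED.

Because discovery on 19 July 2019 post-dates the 5 March 2018 act, accrual under the later-of rule falls on 19 July 2019.
Adding the 3 years base period to 19 July 2019 gives a deadline of 19 July 2022, before any tolling.
The plaintiff's legal incapacity from 5 March 2021 to 3 March 2022 tolled the period for 363 days, extending the deadline to 17 July 2023.
The period was tolled for 266 days by the emergency suspension of filing deadlines (9 May 2023 to 30 January 2024), pushing the deadline to 8 April 2024.
None of the other events listed affects the running of the period under the stated rules.
Pereira filed on 18 May 2024, after the 8 April 2024 deadline, so the action is time-barred.

TIME-BARRED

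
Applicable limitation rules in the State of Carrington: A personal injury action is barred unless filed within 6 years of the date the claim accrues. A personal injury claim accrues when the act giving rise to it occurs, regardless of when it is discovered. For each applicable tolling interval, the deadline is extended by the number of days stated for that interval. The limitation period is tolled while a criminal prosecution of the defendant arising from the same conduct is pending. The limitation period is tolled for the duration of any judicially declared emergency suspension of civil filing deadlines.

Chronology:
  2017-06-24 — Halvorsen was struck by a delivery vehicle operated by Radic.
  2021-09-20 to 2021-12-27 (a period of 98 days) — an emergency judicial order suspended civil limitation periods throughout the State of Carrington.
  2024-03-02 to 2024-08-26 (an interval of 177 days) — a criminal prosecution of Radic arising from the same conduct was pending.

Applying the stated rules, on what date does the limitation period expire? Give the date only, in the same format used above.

2023-09-30

The limitation period began to run on 2017-06-24.
Adding the 6 years base period to 2017-06-24 gives a deadline of 2023-06-24, before any tolling.
The period was tolled for 98 days by the emergency suspension of filing deadlines (2021-09-20 to 2021-12-27), pushing the deadline to 2023-09-30.
The pending criminal prosecution from 2024-03-02 to 2024-08-26 began after the period had already run on 2023-09-30, so it has no tolling effect.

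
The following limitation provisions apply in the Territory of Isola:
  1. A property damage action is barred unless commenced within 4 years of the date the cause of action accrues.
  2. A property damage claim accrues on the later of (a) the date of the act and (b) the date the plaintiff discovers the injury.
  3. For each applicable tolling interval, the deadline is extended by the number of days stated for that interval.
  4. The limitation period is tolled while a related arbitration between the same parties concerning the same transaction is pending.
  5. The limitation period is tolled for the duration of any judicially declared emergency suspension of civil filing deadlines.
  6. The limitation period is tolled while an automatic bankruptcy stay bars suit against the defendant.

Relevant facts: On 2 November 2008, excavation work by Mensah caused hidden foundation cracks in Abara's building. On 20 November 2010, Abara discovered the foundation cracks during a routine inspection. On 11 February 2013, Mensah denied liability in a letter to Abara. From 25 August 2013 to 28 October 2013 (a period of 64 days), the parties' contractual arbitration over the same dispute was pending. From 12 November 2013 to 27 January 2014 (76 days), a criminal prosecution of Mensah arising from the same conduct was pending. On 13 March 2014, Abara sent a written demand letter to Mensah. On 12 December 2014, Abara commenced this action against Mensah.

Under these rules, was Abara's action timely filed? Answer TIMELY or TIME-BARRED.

The claim accrued on 20 November 2010 — the later of the 2 November 2008 act and the 20 November 2010 discovery.
The untolled deadline — 4 years after 20 November 2010 — is 20 November 2014.
The period was tolled for 64 days by the pending related arbitration (25 August 2013 to 28 October 2013), pushing the deadline to 23 January 2015.
Although a criminal prosecution ran from 12 November 2013 to 27 January 2014, the stated rules do not make that a tolling event, so it is disregarded.
The other events in the timeline have no effect on the limitation period under the stated rules.
The 12 December 2014 filing precedes the 23 January 2015 deadline; the claim is timely.

TIMELY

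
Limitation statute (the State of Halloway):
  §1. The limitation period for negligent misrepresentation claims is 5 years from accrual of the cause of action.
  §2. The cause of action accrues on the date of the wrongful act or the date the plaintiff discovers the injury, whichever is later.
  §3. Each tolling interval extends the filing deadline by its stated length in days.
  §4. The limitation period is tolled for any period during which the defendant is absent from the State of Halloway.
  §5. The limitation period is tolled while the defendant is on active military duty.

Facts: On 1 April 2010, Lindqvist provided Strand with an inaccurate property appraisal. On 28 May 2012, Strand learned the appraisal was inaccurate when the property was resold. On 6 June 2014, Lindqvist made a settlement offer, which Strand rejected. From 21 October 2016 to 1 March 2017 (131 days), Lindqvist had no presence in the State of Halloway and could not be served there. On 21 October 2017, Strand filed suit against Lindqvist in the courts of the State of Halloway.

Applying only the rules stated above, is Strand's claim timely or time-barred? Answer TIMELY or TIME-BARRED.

The claim accrued on 28 May 2012 — the later of the 1 April 2010 act and the 28 May 2012 discovery.
The untolled deadline — 5 years after 28 May 2012 — is 28 May 2017.
Because the defendant's absence from the jurisdiction ran from 21 October 2016 to 1 March 2017, the deadline is extended by 131 days to 6 October 2017.
The other events in the timeline have no effect on the limitation period under the stated rules.
Filing on 21 October 2017 missed the 6 October 2017 deadline — the action is time-barred.

TIME-BARRED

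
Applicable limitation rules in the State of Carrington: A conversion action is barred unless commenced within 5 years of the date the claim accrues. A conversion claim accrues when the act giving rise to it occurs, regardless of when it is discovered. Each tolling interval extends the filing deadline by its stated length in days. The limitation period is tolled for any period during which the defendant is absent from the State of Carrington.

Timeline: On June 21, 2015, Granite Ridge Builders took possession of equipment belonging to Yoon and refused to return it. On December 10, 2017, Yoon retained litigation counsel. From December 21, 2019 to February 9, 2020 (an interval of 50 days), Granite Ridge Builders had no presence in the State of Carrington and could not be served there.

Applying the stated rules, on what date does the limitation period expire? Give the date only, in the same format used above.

The claim accrued on June 21, 2015, the date of the act.
5 years from June 21, 2015 is June 21, 2020.
Because the defendant's absence from the jurisdiction ran from December 21, 2019 to February 9, 2020, the deadline is extended by 50 days to August 10, 2020.
Nothing else in the chronology tolls or restarts the period.

August 10, 2020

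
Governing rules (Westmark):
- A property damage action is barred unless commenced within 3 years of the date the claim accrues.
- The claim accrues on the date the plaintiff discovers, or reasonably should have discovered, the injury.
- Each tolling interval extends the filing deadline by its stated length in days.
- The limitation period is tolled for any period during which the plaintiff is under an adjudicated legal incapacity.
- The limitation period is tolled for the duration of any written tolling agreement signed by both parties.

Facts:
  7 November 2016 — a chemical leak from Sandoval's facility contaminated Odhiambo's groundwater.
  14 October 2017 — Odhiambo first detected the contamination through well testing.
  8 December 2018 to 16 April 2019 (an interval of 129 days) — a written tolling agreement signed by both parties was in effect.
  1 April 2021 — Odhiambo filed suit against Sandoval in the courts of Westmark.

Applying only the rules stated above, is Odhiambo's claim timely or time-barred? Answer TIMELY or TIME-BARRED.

TIME-BARRED

Accrual is tied to discovery, so the period began on 14 October 2017 rather than on 7 November 2016 when the act occurred.
Adding the 3 years base period to 14 October 2017 gives a deadline of 14 October 2020, before any tolling.
The period was tolled for 129 days by the written tolling agreement (8 December 2018 to 16 April 2019), pushing the deadline to 20 February 2021.
The 1 April 2021 filing falls after the 20 February 2021 deadline; the claim is time-barred.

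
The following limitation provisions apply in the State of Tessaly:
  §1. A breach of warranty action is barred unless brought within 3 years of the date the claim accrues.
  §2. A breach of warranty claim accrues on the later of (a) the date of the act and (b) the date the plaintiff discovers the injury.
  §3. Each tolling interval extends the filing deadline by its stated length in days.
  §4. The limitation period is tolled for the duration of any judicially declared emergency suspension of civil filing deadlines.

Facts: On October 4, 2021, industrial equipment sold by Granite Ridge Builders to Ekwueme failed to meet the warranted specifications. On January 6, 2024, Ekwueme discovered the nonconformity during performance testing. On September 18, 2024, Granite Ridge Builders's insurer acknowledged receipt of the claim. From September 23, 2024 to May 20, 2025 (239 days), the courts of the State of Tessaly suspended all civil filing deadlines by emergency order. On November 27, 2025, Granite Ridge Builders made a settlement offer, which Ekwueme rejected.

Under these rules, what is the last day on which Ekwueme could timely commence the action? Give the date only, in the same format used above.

September 2, 2027

Because discovery on January 6, 2024 post-dates the October 4, 2021 act, accrual under the later-of rule falls on January 6, 2024.
Adding the 3 years base period to January 6, 2024 gives a deadline of January 6, 2027, before any tolling.
The period was tolled for 239 days by the emergency suspension of filing deadlines (September 23, 2024 to May 20, 2025), pushing the deadline to September 2, 2027.
Nothing else in the chronology tolls or restarts the period.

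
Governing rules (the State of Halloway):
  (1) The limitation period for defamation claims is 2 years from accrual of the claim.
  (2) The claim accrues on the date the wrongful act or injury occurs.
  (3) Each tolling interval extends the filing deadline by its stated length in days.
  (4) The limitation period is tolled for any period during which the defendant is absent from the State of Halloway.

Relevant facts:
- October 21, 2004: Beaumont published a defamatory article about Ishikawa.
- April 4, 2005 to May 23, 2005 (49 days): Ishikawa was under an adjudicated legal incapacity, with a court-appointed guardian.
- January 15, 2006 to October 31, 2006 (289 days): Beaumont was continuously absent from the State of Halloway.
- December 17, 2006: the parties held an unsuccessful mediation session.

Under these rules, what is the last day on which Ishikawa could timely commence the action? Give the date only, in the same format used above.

The claim accrued on October 21, 2004, the date of the act.
The untolled deadline — 2 years after October 21, 2004 — is October 21, 2006.
Because the defendant's absence from the jurisdiction ran from January 15, 2006 to October 31, 2006, the deadline is extended by 289 days to August 6, 2007.
Although the plaintiff's incapacity ran from April 4, 2005 to May 23, 2005, the stated rules do not make that a tolling event, so it is disregarded.
None of the other events listed affects the running of the period under the stated rules.

August 6, 2007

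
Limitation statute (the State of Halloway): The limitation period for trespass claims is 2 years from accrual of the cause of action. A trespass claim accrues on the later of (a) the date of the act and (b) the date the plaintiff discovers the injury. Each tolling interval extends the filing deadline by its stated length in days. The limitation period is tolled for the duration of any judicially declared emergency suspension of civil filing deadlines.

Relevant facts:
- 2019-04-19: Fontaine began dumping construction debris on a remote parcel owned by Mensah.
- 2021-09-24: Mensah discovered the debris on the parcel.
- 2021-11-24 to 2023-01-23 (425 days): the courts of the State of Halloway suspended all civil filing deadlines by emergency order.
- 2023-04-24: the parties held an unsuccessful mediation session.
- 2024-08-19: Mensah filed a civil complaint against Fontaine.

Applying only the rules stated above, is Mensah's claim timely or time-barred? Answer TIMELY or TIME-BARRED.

Because discovery on 2021-09-24 post-dates the 2019-04-19 act, accrual under the later-of rule falls on 2021-09-24.
2 years from 2021-09-24 is 2023-09-24.
Because the emergency suspension of filing deadlines ran from 2021-11-24 to 2023-01-23, the deadline is extended by 425 days to 2024-11-22.
None of the other events listed affects the running of the period under the stated rules.
Filing on 2024-08-19 beat the 2024-11-22 deadline — the action is timely.

TIMELY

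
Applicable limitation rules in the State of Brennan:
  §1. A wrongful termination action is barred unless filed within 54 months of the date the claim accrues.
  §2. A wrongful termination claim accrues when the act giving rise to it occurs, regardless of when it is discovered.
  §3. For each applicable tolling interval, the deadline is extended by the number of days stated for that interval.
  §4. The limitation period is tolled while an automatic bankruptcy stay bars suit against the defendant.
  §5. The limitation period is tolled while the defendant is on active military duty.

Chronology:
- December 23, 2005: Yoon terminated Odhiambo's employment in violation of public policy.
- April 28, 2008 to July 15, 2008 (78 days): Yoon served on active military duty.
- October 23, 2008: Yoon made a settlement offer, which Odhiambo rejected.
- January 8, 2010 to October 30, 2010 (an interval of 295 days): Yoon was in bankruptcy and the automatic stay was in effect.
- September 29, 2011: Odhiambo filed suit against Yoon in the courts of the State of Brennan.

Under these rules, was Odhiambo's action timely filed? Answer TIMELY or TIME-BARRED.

TIME-BARRED

The claim accrued on December 23, 2005, when the wrongful act occurred.
Adding the 54 months base period to December 23, 2005 gives a deadline of June 23, 2010, before any tolling.
The period was tolled for 78 days by the defendant's active military service (April 28, 2008 to July 15, 2008), pushing the deadline to September 9, 2010.
The period was tolled for 295 days by the automatic bankruptcy stay (January 8, 2010 to October 30, 2010), pushing the deadline to July 1, 2011.
None of the other events listed affects the running of the period under the stated rules.
Odhiambo filed on September 29, 2011, after the July 1, 2011 deadline, so the action is time-barred.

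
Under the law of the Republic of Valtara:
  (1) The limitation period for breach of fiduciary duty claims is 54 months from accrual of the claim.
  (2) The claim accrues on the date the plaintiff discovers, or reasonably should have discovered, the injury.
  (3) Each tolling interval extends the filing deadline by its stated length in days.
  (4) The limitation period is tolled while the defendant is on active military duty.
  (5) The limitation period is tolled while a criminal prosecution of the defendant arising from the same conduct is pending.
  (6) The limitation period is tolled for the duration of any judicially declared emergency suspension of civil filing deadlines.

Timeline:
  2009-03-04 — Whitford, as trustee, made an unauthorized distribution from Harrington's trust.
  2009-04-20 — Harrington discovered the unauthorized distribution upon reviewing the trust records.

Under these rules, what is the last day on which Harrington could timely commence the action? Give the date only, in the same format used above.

The claim did not accrue until Harrington discovered the injury on 2009-04-20; the 2009-03-04 act date does not start the clock under the stated rule.
54 months from 2009-04-20 is 2013-10-20.

2013-10-20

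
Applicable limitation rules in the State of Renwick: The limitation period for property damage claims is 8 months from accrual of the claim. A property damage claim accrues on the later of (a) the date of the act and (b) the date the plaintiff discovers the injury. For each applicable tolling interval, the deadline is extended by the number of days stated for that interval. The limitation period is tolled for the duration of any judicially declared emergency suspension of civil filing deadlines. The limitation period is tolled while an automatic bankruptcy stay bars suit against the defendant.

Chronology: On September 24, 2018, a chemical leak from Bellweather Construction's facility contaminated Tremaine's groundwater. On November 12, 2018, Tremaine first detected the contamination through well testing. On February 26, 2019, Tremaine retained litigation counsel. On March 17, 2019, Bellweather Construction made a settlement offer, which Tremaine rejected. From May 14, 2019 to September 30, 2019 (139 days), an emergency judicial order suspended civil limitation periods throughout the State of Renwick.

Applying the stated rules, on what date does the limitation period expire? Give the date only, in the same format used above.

The claim accrued on November 12, 2018 — the later of the September 24, 2018 act and the November 12, 2018 discovery.
The untolled deadline — 8 months after November 12, 2018 — is July 12, 2019.
The period was tolled for 139 days by the emergency suspension of filing deadlines (May 14, 2019 to September 30, 2019), pushing the deadline to November 28, 2019.
The other events in the timeline have no effect on the limitation period under the stated rules.

November 28, 2019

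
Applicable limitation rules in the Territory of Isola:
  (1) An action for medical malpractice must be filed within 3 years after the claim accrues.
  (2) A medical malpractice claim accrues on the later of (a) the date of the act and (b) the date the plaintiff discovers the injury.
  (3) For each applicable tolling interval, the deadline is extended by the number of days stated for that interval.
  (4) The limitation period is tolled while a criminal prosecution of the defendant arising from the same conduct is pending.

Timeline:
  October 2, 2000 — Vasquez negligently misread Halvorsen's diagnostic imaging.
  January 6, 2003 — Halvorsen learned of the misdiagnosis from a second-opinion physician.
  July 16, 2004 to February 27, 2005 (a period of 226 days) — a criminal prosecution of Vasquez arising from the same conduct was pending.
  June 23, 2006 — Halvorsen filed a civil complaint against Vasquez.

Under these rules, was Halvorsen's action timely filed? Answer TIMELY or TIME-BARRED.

Taking the later of the act (October 2, 2000) and discovery (January 6, 2003), the claim accrued on January 6, 2003.
The untolled deadline — 3 years after January 6, 2003 — is January 6, 2006.
Because the pending criminal prosecution ran from July 16, 2004 to February 27, 2005, the deadline is extended by 226 days to August 20, 2006.
Halvorsen filed on June 23, 2006, before the August 20, 2006 deadline, so the action is timely.

TIMELY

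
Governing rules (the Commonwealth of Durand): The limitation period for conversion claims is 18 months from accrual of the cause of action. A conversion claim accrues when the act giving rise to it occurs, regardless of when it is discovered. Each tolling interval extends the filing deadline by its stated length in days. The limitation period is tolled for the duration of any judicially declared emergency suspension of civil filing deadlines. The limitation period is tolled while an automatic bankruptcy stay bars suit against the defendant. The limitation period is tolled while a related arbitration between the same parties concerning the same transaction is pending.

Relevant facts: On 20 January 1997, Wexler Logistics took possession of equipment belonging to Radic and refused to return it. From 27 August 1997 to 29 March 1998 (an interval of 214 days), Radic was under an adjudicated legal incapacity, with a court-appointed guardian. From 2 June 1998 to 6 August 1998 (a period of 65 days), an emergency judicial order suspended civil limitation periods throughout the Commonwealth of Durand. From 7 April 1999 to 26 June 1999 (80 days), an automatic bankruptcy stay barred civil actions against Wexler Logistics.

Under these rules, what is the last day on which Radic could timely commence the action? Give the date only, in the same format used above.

23 September 1998

The claim accrued on 20 January 1997, when the wrongful act occurred.
18 months from 20 January 1997 is 20 July 1998.
Because the emergency suspension of filing deadlines ran from 2 June 1998 to 6 August 1998, the deadline is extended by 65 days to 23 September 1998.
The automatic bankruptcy stay from 7 April 1999 to 26 June 1999 began after the period had already run on 23 September 1998, so it has no tolling effect.
The plaintiff's legal incapacity from 27 August 1997 to 29 March 1998 does not toll the period, because no stated rule makes the plaintiff's incapacity a tolling event.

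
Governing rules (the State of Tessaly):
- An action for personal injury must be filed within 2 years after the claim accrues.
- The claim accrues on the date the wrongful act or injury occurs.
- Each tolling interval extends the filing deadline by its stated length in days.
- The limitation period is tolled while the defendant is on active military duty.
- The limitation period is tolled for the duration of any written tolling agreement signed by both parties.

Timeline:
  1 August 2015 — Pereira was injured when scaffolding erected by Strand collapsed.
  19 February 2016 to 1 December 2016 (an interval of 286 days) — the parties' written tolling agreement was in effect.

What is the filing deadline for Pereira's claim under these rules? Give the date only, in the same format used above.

14 May 2018

The claim accrued on 1 August 2015, when the wrongful act occurred.
2 years from 1 August 2015 is 1 August 2017.
The written tolling agreement from 19 February 2016 to 1 December 2016 tolled the period for 286 days, extending the deadline to 14 May 2018.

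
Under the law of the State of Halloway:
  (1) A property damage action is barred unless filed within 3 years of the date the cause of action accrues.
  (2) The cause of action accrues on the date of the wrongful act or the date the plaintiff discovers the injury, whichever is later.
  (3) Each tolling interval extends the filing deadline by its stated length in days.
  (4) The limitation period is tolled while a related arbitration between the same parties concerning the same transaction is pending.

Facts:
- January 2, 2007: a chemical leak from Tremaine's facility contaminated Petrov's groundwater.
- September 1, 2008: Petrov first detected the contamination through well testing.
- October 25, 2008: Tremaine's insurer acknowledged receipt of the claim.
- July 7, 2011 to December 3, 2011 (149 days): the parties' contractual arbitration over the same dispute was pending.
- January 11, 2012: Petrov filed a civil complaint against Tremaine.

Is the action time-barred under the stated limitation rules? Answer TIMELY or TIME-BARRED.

TIMELY

The claim accrued on September 1, 2008 — the later of the January 2, 2007 act and the September 1, 2008 discovery.
Adding the 3 years base period to September 1, 2008 gives a deadline of September 1, 2011, before any tolling.
Because the pending related arbitration ran from July 7, 2011 to December 3, 2011, the deadline is extended by 149 days to January 28, 2012.
The other events in the timeline have no effect on the limitation period under the stated rules.
Filing on January 11, 2012 beat the January 28, 2012 deadline — the action is timely.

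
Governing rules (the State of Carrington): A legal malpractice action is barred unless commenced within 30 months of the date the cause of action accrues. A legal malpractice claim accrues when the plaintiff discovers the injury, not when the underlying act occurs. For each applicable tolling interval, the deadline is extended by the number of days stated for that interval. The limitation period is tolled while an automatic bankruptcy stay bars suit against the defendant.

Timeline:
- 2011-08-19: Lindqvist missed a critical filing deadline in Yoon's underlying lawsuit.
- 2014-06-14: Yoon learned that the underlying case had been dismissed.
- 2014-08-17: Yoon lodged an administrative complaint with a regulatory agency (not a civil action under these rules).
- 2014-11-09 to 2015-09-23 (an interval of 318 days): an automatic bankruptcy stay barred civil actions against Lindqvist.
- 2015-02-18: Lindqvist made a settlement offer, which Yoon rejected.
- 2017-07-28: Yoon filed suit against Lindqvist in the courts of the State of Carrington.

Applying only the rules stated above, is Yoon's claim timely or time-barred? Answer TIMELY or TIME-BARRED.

The claim did not accrue until Yoon discovered the injury on 2014-06-14; the 2011-08-19 act date does not start the clock under the stated rule.
The untolled deadline — 30 months after 2014-06-14 — is 2016-12-14.
The automatic bankruptcy stay from 2014-11-09 to 2015-09-23 tolled the period for 318 days, extending the deadline to 2017-10-28.
None of the other events listed affects the running of the period under the stated rules.
Yoon filed on 2017-07-28, before the 2017-10-28 deadline, so the action is timely.

TIMELY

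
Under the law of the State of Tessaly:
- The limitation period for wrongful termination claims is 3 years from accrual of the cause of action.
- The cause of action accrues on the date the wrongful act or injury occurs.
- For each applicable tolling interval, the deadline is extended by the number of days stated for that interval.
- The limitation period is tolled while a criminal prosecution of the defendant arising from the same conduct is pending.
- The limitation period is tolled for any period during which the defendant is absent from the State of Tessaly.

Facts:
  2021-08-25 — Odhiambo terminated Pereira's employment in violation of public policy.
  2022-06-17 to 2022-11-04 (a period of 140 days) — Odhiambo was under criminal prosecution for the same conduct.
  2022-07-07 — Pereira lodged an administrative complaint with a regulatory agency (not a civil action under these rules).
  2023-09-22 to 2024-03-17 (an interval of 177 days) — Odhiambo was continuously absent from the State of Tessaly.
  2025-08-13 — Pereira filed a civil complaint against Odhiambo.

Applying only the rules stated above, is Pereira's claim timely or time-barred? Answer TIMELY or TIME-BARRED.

The limitation period began to run on 2021-08-25.
3 years from 2021-08-25 is 2024-08-25.
Because the pending criminal prosecution ran from 2022-06-17 to 2022-11-04, the deadline is extended by 140 days to 2025-01-12.
Because the defendant's absence from the jurisdiction ran from 2023-09-22 to 2024-03-17, the deadline is extended by 177 days to 2025-07-08.
The other events in the timeline have no effect on the limitation period under the stated rules.
Pereira filed on 2025-08-13, after the 2025-07-08 deadline, so the action is time-barred.

TIME-BARRED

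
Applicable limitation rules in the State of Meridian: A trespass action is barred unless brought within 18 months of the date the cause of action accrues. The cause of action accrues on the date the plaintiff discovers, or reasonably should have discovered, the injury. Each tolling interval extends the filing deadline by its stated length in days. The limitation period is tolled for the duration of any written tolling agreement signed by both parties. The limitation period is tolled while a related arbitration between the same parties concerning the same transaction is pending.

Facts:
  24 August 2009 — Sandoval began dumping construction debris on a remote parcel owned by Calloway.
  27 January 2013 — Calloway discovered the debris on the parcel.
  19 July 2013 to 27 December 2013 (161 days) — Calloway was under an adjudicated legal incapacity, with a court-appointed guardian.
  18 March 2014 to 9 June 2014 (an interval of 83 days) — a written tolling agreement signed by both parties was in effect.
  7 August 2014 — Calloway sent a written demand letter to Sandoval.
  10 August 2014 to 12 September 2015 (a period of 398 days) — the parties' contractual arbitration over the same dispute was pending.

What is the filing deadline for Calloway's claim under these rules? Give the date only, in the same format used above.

20 November 2015

The claim did not accrue until Calloway discovered the injury on 27 January 2013; the 24 August 2009 act date does not start the clock under the stated rule.
Adding the 18 months base period to 27 January 2013 gives a deadline of 27 July 2014, before any tolling.
The written tolling agreement from 18 March 2014 to 9 June 2014 tolled the period for 83 days, extending the deadline to 18 October 2014.
The pending related arbitration from 10 August 2014 to 12 September 2015 tolled the period for 398 days, extending the deadline to 20 November 2015.
No stated provision tolls the period for the plaintiff's incapacity, so the interval from 19 July 2013 to 27 December 2013 has no effect on the deadline.
The other events in the timeline have no effect on the limitation period under the stated rules.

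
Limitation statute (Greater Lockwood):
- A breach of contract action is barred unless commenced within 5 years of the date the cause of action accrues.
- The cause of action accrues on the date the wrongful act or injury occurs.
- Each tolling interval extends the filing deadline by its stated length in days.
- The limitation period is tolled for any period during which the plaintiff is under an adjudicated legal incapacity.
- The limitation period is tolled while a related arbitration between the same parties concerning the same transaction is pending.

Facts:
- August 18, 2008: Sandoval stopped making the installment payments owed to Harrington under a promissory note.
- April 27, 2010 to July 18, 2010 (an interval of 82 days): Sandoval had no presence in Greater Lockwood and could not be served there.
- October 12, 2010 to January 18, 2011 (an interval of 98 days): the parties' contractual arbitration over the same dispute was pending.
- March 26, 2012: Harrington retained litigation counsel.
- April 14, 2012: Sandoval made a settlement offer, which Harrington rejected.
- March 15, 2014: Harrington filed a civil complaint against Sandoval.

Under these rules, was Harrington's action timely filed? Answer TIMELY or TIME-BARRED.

The limitation period began to run on August 18, 2008.
The untolled deadline — 5 years after August 18, 2008 — is August 18, 2013.
The pending related arbitration from October 12, 2010 to January 18, 2011 tolled the period for 98 days, extending the deadline to November 24, 2013.
The defendant's absence from the jurisdiction from April 27, 2010 to July 18, 2010 does not toll the period, because no stated rule makes the defendant's absence a tolling event.
The other events in the timeline have no effect on the limitation period under the stated rules.
Filing on March 15, 2014 missed the November 24, 2013 deadline — the action is time-barred.

TIME-BARRED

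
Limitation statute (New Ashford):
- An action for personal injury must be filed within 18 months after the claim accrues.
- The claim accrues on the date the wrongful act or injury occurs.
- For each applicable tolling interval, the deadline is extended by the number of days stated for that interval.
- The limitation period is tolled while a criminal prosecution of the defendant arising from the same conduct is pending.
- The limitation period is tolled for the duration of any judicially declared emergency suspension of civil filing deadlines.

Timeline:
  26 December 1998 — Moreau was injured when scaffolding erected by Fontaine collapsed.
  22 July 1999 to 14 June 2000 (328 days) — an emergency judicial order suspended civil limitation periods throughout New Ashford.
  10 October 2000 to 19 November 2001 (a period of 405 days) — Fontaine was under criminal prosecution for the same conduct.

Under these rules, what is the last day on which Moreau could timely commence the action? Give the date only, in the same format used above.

29 June 2002

The claim accrued on 26 December 1998, when the wrongful act occurred.
The untolled deadline — 18 months after 26 December 1998 — is 26 June 2000.
The emergency suspension of filing deadlines from 22 July 1999 to 14 June 2000 tolled the period for 328 days, extending the deadline to 20 May 2001.
Because the pending criminal prosecution ran from 10 October 2000 to 19 November 2001, the deadline is extended by 405 days to 29 June 2002.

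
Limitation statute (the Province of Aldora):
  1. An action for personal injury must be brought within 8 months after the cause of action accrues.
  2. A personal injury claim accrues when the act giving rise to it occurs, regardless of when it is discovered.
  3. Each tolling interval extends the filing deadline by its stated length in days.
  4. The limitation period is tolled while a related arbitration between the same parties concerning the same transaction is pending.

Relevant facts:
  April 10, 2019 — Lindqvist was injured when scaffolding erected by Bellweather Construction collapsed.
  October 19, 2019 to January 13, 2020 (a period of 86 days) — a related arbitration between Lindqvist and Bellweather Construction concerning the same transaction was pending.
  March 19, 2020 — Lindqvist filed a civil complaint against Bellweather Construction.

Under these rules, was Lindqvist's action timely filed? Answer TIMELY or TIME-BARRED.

The cause of action accrued on April 10, 2019, the date of the act.
8 months from April 10, 2019 is December 10, 2019.
The period was tolled for 86 days by the pending related arbitration (October 19, 2019 to January 13, 2020), pushing the deadline to March 5, 2020.
The March 19, 2020 filing falls after the March 5, 2020 deadline; the claim is time-barred.

TIME-BARRED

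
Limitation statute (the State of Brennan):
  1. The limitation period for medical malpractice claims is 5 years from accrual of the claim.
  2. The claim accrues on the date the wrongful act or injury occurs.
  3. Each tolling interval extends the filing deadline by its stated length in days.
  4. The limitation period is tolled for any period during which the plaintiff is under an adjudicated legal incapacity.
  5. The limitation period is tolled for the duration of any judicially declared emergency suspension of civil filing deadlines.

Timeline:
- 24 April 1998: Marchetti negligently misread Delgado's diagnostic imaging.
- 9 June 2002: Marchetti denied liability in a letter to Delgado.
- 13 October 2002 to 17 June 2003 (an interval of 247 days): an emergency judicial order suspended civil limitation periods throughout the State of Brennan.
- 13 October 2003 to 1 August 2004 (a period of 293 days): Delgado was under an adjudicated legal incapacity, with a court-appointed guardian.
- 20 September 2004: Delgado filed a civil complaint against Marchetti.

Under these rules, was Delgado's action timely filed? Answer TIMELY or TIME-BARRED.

The claim accrued on 24 April 1998, the date of the act.
The untolled deadline — 5 years after 24 April 1998 — is 24 April 2003.
Because the emergency suspension of filing deadlines ran from 13 October 2002 to 17 June 2003, the deadline is extended by 247 days to 27 December 2003.
The plaintiff's legal incapacity from 13 October 2003 to 1 August 2004 tolled the period for 293 days, extending the deadline to 15 October 2004.
The other events in the timeline have no effect on the limitation period under the stated rules.
Delgado filed on 20 September 2004, before the 15 October 2004 deadline, so the action is timely.

TIMELY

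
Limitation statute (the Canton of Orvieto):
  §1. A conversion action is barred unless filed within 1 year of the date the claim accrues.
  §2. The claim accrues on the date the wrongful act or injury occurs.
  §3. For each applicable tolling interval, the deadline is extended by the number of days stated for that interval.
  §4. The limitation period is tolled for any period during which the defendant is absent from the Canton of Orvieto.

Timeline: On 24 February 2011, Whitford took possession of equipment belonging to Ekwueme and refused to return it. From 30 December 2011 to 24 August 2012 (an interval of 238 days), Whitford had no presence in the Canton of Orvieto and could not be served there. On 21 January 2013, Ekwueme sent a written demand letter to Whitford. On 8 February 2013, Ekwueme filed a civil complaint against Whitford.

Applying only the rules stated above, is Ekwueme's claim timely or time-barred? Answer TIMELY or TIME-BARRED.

TIME-BARRED

The claim accrued on 24 February 2011, when the wrongful act occurred.
Adding the 1 year base period to 24 February 2011 gives a deadline of 24 February 2012, before any tolling.
The period was tolled for 238 days by the defendant's absence from the jurisdiction (30 December 2011 to 24 August 2012), pushing the deadline to 19 October 2012.
Nothing else in the chronology tolls or restarts the period.
The 8 February 2013 filing falls after the 19 October 2012 deadline; the claim is time-barred.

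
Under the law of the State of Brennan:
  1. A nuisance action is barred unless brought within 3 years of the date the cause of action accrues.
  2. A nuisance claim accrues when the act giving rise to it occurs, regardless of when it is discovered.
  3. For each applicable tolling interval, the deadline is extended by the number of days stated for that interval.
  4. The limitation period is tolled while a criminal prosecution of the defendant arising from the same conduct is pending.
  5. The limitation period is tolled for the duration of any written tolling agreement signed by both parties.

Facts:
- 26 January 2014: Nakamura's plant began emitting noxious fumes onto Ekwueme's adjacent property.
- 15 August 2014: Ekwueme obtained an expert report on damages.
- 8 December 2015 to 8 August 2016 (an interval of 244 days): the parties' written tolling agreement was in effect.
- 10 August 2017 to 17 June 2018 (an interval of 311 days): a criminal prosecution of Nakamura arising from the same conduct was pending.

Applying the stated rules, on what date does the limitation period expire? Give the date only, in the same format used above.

4 August 2018

The limitation period began to run on 26 January 2014.
The untolled deadline — 3 years after 26 January 2014 — is 26 January 2017.
Because the written tolling agreement ran from 8 December 2015 to 8 August 2016, the deadline is extended by 244 days to 27 September 2017.
Because the pending criminal prosecution ran from 10 August 2017 to 17 June 2018, the deadline is extended by 311 days to 4 August 2018.
None of the other events listed affects the running of the period under the stated rules.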